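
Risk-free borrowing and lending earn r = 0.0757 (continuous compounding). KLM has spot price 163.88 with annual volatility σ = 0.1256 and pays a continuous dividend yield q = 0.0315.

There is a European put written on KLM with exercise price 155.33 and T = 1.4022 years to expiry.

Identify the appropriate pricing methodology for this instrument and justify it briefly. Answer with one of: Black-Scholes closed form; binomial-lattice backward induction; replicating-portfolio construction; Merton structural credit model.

Key observation: the strike-155.33 put on KLM is European-exercise on a continuously-modelled lognormal underlying, so its value is a single closed-form evaluation.

framework: Black-Scholes closed form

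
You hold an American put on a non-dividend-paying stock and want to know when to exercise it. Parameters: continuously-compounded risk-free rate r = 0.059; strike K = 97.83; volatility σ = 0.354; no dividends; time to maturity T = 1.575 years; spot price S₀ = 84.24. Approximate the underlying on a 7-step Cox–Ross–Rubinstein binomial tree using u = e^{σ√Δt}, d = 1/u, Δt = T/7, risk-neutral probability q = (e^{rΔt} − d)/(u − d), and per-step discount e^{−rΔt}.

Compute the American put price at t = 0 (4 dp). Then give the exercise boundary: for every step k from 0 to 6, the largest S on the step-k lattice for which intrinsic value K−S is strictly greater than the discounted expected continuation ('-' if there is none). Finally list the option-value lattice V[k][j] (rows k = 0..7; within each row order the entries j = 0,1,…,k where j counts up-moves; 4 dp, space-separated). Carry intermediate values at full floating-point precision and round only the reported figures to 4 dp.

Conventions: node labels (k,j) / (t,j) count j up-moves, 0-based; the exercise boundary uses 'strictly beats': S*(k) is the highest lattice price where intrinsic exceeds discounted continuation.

price = 19.4153
boundary = - - 60.2099 50.9029 60.2099 71.2185 84.2400
tree:
19.4153
27.5269 11.7508
37.6201 18.0805 5.6787
46.9271 26.7499 9.8173 1.6548
54.7955 37.6201 16.4984 3.3387 0.0000
61.4476 46.9271 26.6115 6.7359 0.0000 0.0000
67.0714 54.7955 37.6201 13.5900 0.0000 0.0000 0.0000
71.8260 61.4476 46.9271 26.6115 0.0000 0.0000 0.0000 0.0000

params: Δt=0.22500 u=1.18284 d=0.84542 q=0.49772 e^(-rΔt)=0.98681
t_7 payoffs: 71.8260 61.4476 46.9271 26.6115 0.0000 0.0000 0.0000 0.0000
t_6: node(6,0) S=30.7586 payoff=67.0714 vs cont=65.7813 → 67.0714 [stop]  node(6,1) S=43.0345 payoff=54.7955 vs cont=53.5054 → 54.7955 [stop]  node(6,2) S=60.2099 payoff=37.6201 vs cont=36.3300 → 37.6201 [stop]  node(6,3) S=84.2400 payoff=13.5900 vs cont=13.1900 → 13.5900 [stop]  node(6,4) S=117.8607 payoff=0.0000 vs cont=0.0000 → 0.0000 [wait]  node(6,5) S=164.8997 payoff=0.0000 vs cont=0.0000 → 0.0000 [wait]  node(6,6) S=230.7123 payoff=0.0000 vs cont=0.0000 → 0.0000 [wait]  ⇒ S*(6)=84.2400
t_5: node(5,0) S=36.3824 payoff=61.4476 vs cont=60.1575 → 61.4476 [stop]  node(5,1) S=50.9029 payoff=46.9271 vs cont=45.6370 → 46.9271 [stop]  node(5,2) S=71.2185 payoff=26.6115 vs cont=25.3214 → 26.6115 [stop]  node(5,3) S=99.6423 payoff=0.0000 vs cont=6.7359 → 6.7359 [wait]  node(5,4) S=139.4102 payoff=0.0000 vs cont=0.0000 → 0.0000 [wait]  node(5,5) S=195.0497 payoff=0.0000 vs cont=0.0000 → 0.0000 [wait]  ⇒ S*(5)=71.2185
t_4: node(4,0) S=43.0345 payoff=54.7955 vs cont=53.5054 → 54.7955 [stop]  node(4,1) S=60.2099 payoff=37.6201 vs cont=36.3300 → 37.6201 [stop]  node(4,2) S=84.2400 payoff=13.5900 vs cont=16.4984 → 16.4984 [wait]  node(4,3) S=117.8607 payoff=0.0000 vs cont=3.3387 → 3.3387 [wait]  node(4,4) S=164.8997 payoff=0.0000 vs cont=0.0000 → 0.0000 [wait]  ⇒ S*(4)=60.2099
t_3: node(3,0) S=50.9029 payoff=46.9271 vs cont=45.6370 → 46.9271 [stop]  node(3,1) S=71.2185 payoff=26.6115 vs cont=26.7499 → 26.7499 [wait]  node(3,2) S=99.6423 payoff=0.0000 vs cont=9.8173 → 9.8173 [wait]  node(3,3) S=139.4102 payoff=0.0000 vs cont=1.6548 → 1.6548 [wait]  ⇒ S*(3)=50.9029
t_2: node(2,0) S=60.2099 payoff=37.6201 vs cont=36.3980 → 37.6201 [stop]  node(2,1) S=84.2400 payoff=13.5900 vs cont=18.0805 → 18.0805 [wait]  node(2,2) S=117.8607 payoff=0.0000 vs cont=5.6787 → 5.6787 [wait]  ⇒ S*(2)=60.2099
t_1: node(1,0) S=71.2185 payoff=26.6115 vs cont=27.5269 → 27.5269 [wait]  node(1,1) S=99.6423 payoff=0.0000 vs cont=11.7508 → 11.7508 [wait]  ⇒ S*(1)=-
t_0: node(0,0) S=84.2400 payoff=13.5900 vs cont=19.4153 → 19.4153 [wait]  ⇒ S*(0)=-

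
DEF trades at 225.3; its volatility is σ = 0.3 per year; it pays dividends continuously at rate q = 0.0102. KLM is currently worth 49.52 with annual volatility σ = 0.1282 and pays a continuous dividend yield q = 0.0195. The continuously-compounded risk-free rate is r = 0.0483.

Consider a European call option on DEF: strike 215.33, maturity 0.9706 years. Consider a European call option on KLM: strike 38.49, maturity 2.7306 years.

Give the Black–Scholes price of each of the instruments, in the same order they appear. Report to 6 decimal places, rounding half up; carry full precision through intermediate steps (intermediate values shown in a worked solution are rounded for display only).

price(DEF call K=215.33) = 34.940201
price(KLM call K=38.49) = 13.432032

[DEF call K=215.33]
σ√T = 0.3·√0.9706 = 0.295557
d₁ = (ln(S/K) + (r−q+σ²/2)T) / (σ√T) = (ln(225.3/215.33) + (0.0483−0.0102+0.3²/2)·0.9706) / 0.295557 = (0.045261 + 0.080657) / 0.295557 = 0.426036
d₂ = d₁ − σ√T = 0.426036 − 0.295557 = 0.130479
e^{−rT} = 0.954202
e^{−qT} = 0.990149
N(d₁) = 0.664959,  N(d₂) = 0.551906
price = S·e^{−qT}·N(d₁) − K·e^{−rT}·N(d₂) = 148.339436 − 113.399235 = 34.940201
[KLM call K=38.49]
σ√T = 0.1282·√2.7306 = 0.211844
d₁ = (ln(S/K) + (r−q+σ²/2)T) / (σ√T) = (ln(49.52/38.49) + (0.0483−0.0195+0.1282²/2)·2.7306) / 0.211844 = (0.251978 + 0.101080) / 0.211844 = 1.666593
d₂ = d₁ − σ√T = 1.666593 − 0.211844 = 1.454749
e^{−rT} = 0.876439
e^{−qT} = 0.948146
N(d₁) = 0.952202,  N(d₂) = 0.927131
price = S·e^{−qT}·N(d₁) − K·e^{−rT}·N(d₂) = 44.707988 − 31.275956 = 13.432032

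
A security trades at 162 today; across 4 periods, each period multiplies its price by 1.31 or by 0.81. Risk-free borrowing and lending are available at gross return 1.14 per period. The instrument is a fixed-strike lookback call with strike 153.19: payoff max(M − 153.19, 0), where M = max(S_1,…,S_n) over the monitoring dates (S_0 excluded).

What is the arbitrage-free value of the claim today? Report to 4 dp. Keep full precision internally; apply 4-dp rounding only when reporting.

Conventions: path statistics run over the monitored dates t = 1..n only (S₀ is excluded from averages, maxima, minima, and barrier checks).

Under the martingale measure an up-move has probability p* = 0.6600; value the claim as the probability-weighted average of per-path payoffs, discounted 4 periods at R = 1.14.
Enumerate all 2^4 = 16 price paths (U = up ×1.31, D = down ×0.81); each path with k up-moves has probability p*^k·(1−p*)^(4−k).
DDDD: M=131.2200, payoff=0.0000, prob=0.013363
UDDD: M=212.2200, payoff=59.0300, prob=0.025941
DUDD: M=171.8982, payoff=18.7082, prob=0.025941
UUDD: M=278.0082, payoff=124.8182, prob=0.050355
DDUD: M=139.2375, payoff=0.0000, prob=0.025941
UDUD: M=225.1866, payoff=71.9966, prob=0.050355
DUUD: M=225.1866, payoff=71.9966, prob=0.050355
UUUD: M=364.1907, payoff=211.0007, prob=0.097749
DDDU: M=131.2200, payoff=0.0000, prob=0.025941
UDDU: M=212.2200, payoff=59.0300, prob=0.050355
DUDU: M=182.4012, payoff=29.2112, prob=0.050355
UUDU: M=294.9945, payoff=141.8045, prob=0.097749
DDUU: M=182.4012, payoff=29.2112, prob=0.050355
UDUU: M=294.9945, payoff=141.8045, prob=0.097749
DUUU: M=294.9945, payoff=141.8045, prob=0.097749
UUUU: M=477.0899, payoff=323.8999, prob=0.189747
Price = Σ prob·payoff / R^4 = 145.134806 / 1.688960 = 85.9315

price = 85.9315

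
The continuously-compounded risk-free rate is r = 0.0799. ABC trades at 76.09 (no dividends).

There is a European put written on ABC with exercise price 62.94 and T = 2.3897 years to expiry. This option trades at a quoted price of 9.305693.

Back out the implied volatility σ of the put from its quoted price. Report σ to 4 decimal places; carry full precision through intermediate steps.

sigma = 0.4980

At σ = 0.4980 the Black–Scholes value reproduces the quote:
σ√T = 0.498·√2.3897 = 0.769841
d₁ = (ln(S/K) + (r+σ²/2)T) / (σ√T) = (ln(76.09/62.94) + (0.0799+0.498²/2)·2.3897) / 0.769841 = (0.189735 + 0.487265) / 0.769841 = 0.879402
d₂ = d₁ − σ√T = 0.879402 − 0.769841 = 0.109561
e^{−rT} = 0.826185
N(−d₁) = 0.189592,  N(−d₂) = 0.456379
V = K·e^{−rT}·N(−d₂) − S·N(−d₁) = 23.731727 − 14.426034 = 9.305693 (the quoted price), and the Black–Scholes price is strictly increasing in σ, so σ is unique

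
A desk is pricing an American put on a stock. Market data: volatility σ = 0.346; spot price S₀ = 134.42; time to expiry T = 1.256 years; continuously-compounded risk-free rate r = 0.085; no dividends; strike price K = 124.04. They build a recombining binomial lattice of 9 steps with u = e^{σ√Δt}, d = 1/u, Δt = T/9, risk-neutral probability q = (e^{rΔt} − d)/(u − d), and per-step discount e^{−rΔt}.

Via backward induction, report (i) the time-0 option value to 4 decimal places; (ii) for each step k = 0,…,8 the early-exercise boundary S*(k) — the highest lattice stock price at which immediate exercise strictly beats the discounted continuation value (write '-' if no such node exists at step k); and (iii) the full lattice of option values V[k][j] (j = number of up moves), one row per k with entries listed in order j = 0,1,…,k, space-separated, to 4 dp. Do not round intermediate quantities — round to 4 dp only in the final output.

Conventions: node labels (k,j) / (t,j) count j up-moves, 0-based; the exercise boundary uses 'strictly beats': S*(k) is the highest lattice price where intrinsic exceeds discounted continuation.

params: Δt=0.13956 u=1.13798 d=0.87875 q=0.51376 e^(-rΔt)=0.98821
t_9 payoffs: 82.0401 69.6500 53.6050 32.8266 5.9185 0.0000 0.0000 0.0000 0.0000 0.0000
t_8: node(8,0) S=47.7951 payoff=76.2449 vs cont=74.7822 → 76.2449 [stop]  node(8,1) S=61.8947 payoff=62.1453 vs cont=60.6826 → 62.1453 [stop]  node(8,2) S=80.1537 payoff=43.8863 vs cont=42.4236 → 43.8863 [stop]  node(8,3) S=103.7992 payoff=20.2408 vs cont=18.7781 → 20.2408 [stop]  node(8,4) S=134.4200 payoff=0.0000 vs cont=2.8439 → 2.8439 [wait]  node(8,5) S=174.0740 payoff=0.0000 vs cont=0.0000 → 0.0000 [wait]  node(8,6) S=225.4260 payoff=0.0000 vs cont=0.0000 → 0.0000 [wait]  node(8,7) S=291.9269 payoff=0.0000 vs cont=0.0000 → 0.0000 [wait]  node(8,8) S=378.0456 payoff=0.0000 vs cont=0.0000 → 0.0000 [wait]  ⇒ S*(8)=103.7992
t_7: node(7,0) S=54.3900 payoff=69.6500 vs cont=68.1874 → 69.6500 [stop]  node(7,1) S=70.4350 payoff=53.6050 vs cont=52.1423 → 53.6050 [stop]  node(7,2) S=91.2134 payoff=32.8266 vs cont=31.3639 → 32.8266 [stop]  node(7,3) S=118.1215 payoff=5.9185 vs cont=11.1696 → 11.1696 [wait]  node(7,4) S=152.9674 payoff=0.0000 vs cont=1.3665 → 1.3665 [wait]  node(7,5) S=198.0929 payoff=0.0000 vs cont=0.0000 → 0.0000 [wait]  node(7,6) S=256.5305 payoff=0.0000 vs cont=0.0000 → 0.0000 [wait]  node(7,7) S=332.2073 payoff=0.0000 vs cont=0.0000 → 0.0000 [wait]  ⇒ S*(7)=91.2134
t_6: node(6,0) S=61.8947 payoff=62.1453 vs cont=60.6826 → 62.1453 [stop]  node(6,1) S=80.1537 payoff=43.8863 vs cont=42.4236 → 43.8863 [stop]  node(6,2) S=103.7992 payoff=20.2408 vs cont=21.4442 → 21.4442 [wait]  node(6,3) S=134.4200 payoff=0.0000 vs cont=6.0608 → 6.0608 [wait]  node(6,4) S=174.0740 payoff=0.0000 vs cont=0.6566 → 0.6566 [wait]  node(6,5) S=225.4260 payoff=0.0000 vs cont=0.0000 → 0.0000 [wait]  node(6,6) S=291.9269 payoff=0.0000 vs cont=0.0000 → 0.0000 [wait]  ⇒ S*(6)=80.1537
t_5: node(5,0) S=70.4350 payoff=53.6050 vs cont=52.1423 → 53.6050 [stop]  node(5,1) S=91.2134 payoff=32.8266 vs cont=31.9748 → 32.8266 [stop]  node(5,2) S=118.1215 payoff=5.9185 vs cont=13.3811 → 13.3811 [wait]  node(5,3) S=152.9674 payoff=0.0000 vs cont=3.2456 → 3.2456 [wait]  node(5,4) S=198.0929 payoff=0.0000 vs cont=0.3155 → 0.3155 [wait]  node(5,5) S=256.5305 payoff=0.0000 vs cont=0.0000 → 0.0000 [wait]  ⇒ S*(5)=91.2134
t_4: node(4,0) S=80.1537 payoff=43.8863 vs cont=42.4236 → 43.8863 [stop]  node(4,1) S=103.7992 payoff=20.2408 vs cont=22.5669 → 22.5669 [wait]  node(4,2) S=134.4200 payoff=0.0000 vs cont=8.0775 → 8.0775 [wait]  node(4,3) S=174.0740 payoff=0.0000 vs cont=1.7197 → 1.7197 [wait]  node(4,4) S=225.4260 payoff=0.0000 vs cont=0.1516 → 0.1516 [wait]  ⇒ S*(4)=80.1537
t_3: node(3,0) S=91.2134 payoff=32.8266 vs cont=32.5448 → 32.8266 [stop]  node(3,1) S=118.1215 payoff=5.9185 vs cont=14.9445 → 14.9445 [wait]  node(3,2) S=152.9674 payoff=0.0000 vs cont=4.7544 → 4.7544 [wait]  node(3,3) S=198.0929 payoff=0.0000 vs cont=0.9033 → 0.9033 [wait]  ⇒ S*(3)=91.2134
t_2: node(2,0) S=103.7992 payoff=20.2408 vs cont=23.3607 → 23.3607 [wait]  node(2,1) S=134.4200 payoff=0.0000 vs cont=9.5947 → 9.5947 [wait]  node(2,2) S=174.0740 payoff=0.0000 vs cont=2.7431 → 2.7431 [wait]  ⇒ S*(2)=-
t_1: node(1,0) S=118.1215 payoff=5.9185 vs cont=16.0961 → 16.0961 [wait]  node(1,1) S=152.9674 payoff=0.0000 vs cont=6.0030 → 6.0030 [wait]  ⇒ S*(1)=-
t_0: node(0,0) S=134.4200 payoff=0.0000 vs cont=10.7820 → 10.7820 [wait]  ⇒ S*(0)=-

price = 10.7820
boundary = - - - 91.2134 80.1537 91.2134 80.1537 91.2134 103.7992
tree:
10.7820
16.0961 6.0030
23.3607 9.5947 2.7431
32.8266 14.9445 4.7544 0.9033
43.8863 22.5669 8.0775 1.7197 0.1516
53.6050 32.8266 13.3811 3.2456 0.3155 0.0000
62.1453 43.8863 21.4442 6.0608 0.6566 0.0000 0.0000
69.6500 53.6050 32.8266 11.1696 1.3665 0.0000 0.0000 0.0000
76.2449 62.1453 43.8863 20.2408 2.8439 0.0000 0.0000 0.0000 0.0000
82.0401 69.6500 53.6050 32.8266 5.9185 0.0000 0.0000 0.0000 0.0000 0.0000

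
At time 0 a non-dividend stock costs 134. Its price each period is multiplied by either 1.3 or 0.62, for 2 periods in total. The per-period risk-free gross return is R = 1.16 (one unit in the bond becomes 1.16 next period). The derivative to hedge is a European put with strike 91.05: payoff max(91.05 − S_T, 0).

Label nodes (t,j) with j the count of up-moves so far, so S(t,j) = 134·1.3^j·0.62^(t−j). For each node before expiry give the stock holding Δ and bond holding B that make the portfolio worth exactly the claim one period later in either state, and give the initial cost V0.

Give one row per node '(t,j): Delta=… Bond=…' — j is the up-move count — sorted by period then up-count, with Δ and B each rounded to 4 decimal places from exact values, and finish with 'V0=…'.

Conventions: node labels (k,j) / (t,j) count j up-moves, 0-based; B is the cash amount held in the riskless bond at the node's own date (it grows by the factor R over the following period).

(0,0): Delta=-0.0770 Bond=11.5659
(1,0): Delta=-0.6999 Bond=65.1655
(1,1): Delta=0.0000 Bond=0.0000
V0=1.2456

Under the risk-neutral measure, an up-move has probability p* = (R−d)/(u−d) = 0.7941 and values discount at R = 1.16.
Expiry values: V(2,0)=39.5404, V(2,1)=0.0000, V(2,2)=0.0000
  t=1,j=0: stock 83.0800 → up 108.0040 (V=0.0000), down 51.5096 (V=39.5404). Price 7.0178; hedge Δ=-0.6999, bond B=65.1655.
  t=1,j=1: stock 174.2000 → up 226.4600 (V=0.0000), down 108.0040 (V=0.0000). Price 0.0000; hedge Δ=0.0000, bond B=0.0000.
  t=0,j=0: stock 134.0000 → up 174.2000 (V=0.0000), down 83.0800 (V=7.0178). Price 1.2456; hedge Δ=-0.0770, bond B=11.5659.
As a check, the time-0 holding Δ(0,0)·S0 + B(0,0) comes to 1.2456 — exactly V0.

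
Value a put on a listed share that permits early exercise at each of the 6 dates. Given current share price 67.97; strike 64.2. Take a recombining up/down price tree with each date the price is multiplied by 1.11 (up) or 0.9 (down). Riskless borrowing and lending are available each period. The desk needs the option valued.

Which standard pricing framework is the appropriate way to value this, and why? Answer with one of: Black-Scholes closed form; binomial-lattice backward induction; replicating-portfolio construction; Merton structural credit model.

Key observation: an American put (K = 64.2, S₀ = 67.97) on a 6-date tree has no closed form — the optimal stopping decision is embedded and must be resolved recursively from expiry.

framework: binomial-lattice backward induction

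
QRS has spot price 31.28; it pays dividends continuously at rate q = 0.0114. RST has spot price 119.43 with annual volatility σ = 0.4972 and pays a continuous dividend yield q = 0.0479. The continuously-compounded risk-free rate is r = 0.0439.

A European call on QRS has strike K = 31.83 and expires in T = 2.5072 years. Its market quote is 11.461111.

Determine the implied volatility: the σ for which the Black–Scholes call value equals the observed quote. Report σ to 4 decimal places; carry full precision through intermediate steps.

At σ = 0.5842 the Black–Scholes value reproduces the quote:
σ√T = 0.5842·√2.5072 = 0.925030
d₁ = (ln(S/K) + (r−q+σ²/2)T) / (σ√T) = (ln(31.28/31.83) + (0.0439−0.0114+0.5842²/2)·2.5072) / 0.925030 = (-0.017430 + 0.509325) / 0.925030 = 0.531760
d₂ = d₁ − σ√T = 0.531760 − 0.925030 = -0.393270
e^{−rT} = 0.895775
e^{−qT} = 0.971823
N(d₁) = 0.702554,  N(d₂) = 0.347060
V = S·e^{−qT}·N(d₁) − K·e^{−rT}·N(d₂) = 21.356662 − 9.895552 = 11.461111 (the observed quote) — the price is monotone increasing in volatility, hence this σ is the only solution

sigma = 0.5842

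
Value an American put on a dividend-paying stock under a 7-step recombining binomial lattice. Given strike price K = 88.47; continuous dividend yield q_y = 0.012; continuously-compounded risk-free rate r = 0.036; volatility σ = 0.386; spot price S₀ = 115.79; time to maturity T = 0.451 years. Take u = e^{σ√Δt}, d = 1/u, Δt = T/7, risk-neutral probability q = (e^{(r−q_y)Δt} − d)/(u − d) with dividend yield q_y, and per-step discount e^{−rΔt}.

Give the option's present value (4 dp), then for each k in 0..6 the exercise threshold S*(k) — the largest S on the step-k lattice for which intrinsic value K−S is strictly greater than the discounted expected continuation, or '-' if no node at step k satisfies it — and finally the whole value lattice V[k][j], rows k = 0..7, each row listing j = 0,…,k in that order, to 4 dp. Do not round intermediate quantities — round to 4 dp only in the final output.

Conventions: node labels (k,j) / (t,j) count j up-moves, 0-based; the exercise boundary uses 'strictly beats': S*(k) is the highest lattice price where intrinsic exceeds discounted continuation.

price = 1.8090
boundary = - - - - - 70.9440 78.2468
tree:
1.8090
2.9841 0.5620
4.8388 1.0165 0.0789
7.6768 1.8292 0.1530 0.0000
11.8339 3.2712 0.2969 0.0000 0.0000
17.5260 5.8080 0.5761 0.0000 0.0000 0.0000
24.1473 10.2232 1.1177 0.0000 0.0000 0.0000 0.0000
30.1506 17.5260 2.1686 0.0000 0.0000 0.0000 0.0000 0.0000

Δt=0.06443  u=1.10294  d=0.90667  q=0.48341  discount=0.99768
step 7 (expiry): payoffs max(K−S,0) = 30.1506 17.5260 2.1686 0.0000 0.0000 0.0000 0.0000 0.0000
step 6: (k=6,j=0): S=64.3227, K−S=24.1473, hold=23.9920 ⇒ V=24.1473 exercise | (k=6,j=1): S=78.2468, K−S=10.2232, hold=10.0787 ⇒ V=10.2232 exercise | (k=6,j=2): S=95.1851, K−S=0.0000, hold=1.1177 ⇒ V=1.1177 continue | (k=6,j=3): S=115.7900, K−S=0.0000, hold=0.0000 ⇒ V=0.0000 continue | (k=6,j=4): S=140.8553, K−S=0.0000, hold=0.0000 ⇒ V=0.0000 continue | (k=6,j=5): S=171.3466, K−S=0.0000, hold=0.0000 ⇒ V=0.0000 continue | (k=6,j=6): S=208.4384, K−S=0.0000, hold=0.0000 ⇒ V=0.0000 continue  boundary S*=78.2468
step 5: (k=5,j=0): S=70.9440, K−S=17.5260, hold=17.3759 ⇒ V=17.5260 exercise | (k=5,j=1): S=86.3014, K−S=2.1686, hold=5.8080 ⇒ V=5.8080 continue | (k=5,j=2): S=104.9832, K−S=0.0000, hold=0.5761 ⇒ V=0.5761 continue | (k=5,j=3): S=127.7092, K−S=0.0000, hold=0.0000 ⇒ V=0.0000 continue | (k=5,j=4): S=155.3547, K−S=0.0000, hold=0.0000 ⇒ V=0.0000 continue | (k=5,j=5): S=188.9847, K−S=0.0000, hold=0.0000 ⇒ V=0.0000 continue  boundary S*=70.9440
step 4: (k=4,j=0): S=78.2468, K−S=10.2232, hold=11.8339 ⇒ V=11.8339 continue | (k=4,j=1): S=95.1851, K−S=0.0000, hold=3.2712 ⇒ V=3.2712 continue | (k=4,j=2): S=115.7900, K−S=0.0000, hold=0.2969 ⇒ V=0.2969 continue | (k=4,j=3): S=140.8553, K−S=0.0000, hold=0.0000 ⇒ V=0.0000 continue | (k=4,j=4): S=171.3466, K−S=0.0000, hold=0.0000 ⇒ V=0.0000 continue  boundary S*=-
step 3: (k=3,j=0): S=86.3014, K−S=2.1686, hold=7.6768 ⇒ V=7.6768 continue | (k=3,j=1): S=104.9832, K−S=0.0000, hold=1.8292 ⇒ V=1.8292 continue | (k=3,j=2): S=127.7092, K−S=0.0000, hold=0.1530 ⇒ V=0.1530 continue | (k=3,j=3): S=155.3547, K−S=0.0000, hold=0.0000 ⇒ V=0.0000 continue  boundary S*=-
step 2: (k=2,j=0): S=95.1851, K−S=0.0000, hold=4.8388 ⇒ V=4.8388 continue | (k=2,j=1): S=115.7900, K−S=0.0000, hold=1.0165 ⇒ V=1.0165 continue | (k=2,j=2): S=140.8553, K−S=0.0000, hold=0.0789 ⇒ V=0.0789 continue  boundary S*=-
step 1: (k=1,j=0): S=104.9832, K−S=0.0000, hold=2.9841 ⇒ V=2.9841 continue | (k=1,j=1): S=127.7092, K−S=0.0000, hold=0.5620 ⇒ V=0.5620 continue  boundary S*=-
step 0: (k=0,j=0): S=115.7900, K−S=0.0000, hold=1.8090 ⇒ V=1.8090 continue  boundary S*=-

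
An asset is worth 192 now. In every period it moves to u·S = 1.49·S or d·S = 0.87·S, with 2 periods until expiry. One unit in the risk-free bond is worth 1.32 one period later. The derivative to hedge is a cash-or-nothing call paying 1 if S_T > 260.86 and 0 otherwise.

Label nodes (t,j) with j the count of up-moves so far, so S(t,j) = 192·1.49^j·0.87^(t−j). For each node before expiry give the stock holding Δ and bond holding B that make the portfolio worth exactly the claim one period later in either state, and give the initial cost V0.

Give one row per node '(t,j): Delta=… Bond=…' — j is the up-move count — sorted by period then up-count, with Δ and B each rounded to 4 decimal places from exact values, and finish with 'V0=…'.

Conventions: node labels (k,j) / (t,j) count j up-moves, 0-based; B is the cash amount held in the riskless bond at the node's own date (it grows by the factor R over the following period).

(0,0): Delta=0.0046 Bond=-0.5845
(1,0): Delta=0.0000 Bond=0.0000
(1,1): Delta=0.0056 Bond=-1.0630
V0=0.3023

Under the risk-neutral measure, an up-move has probability p* = (R−d)/(u−d) = 0.7258 and values discount at R = 1.32.
Terminal payoffs: V(2,0)=0.0000, V(2,1)=0.0000, V(2,2)=1.0000
Node (1,0) S=167.0400: V=(p*·0.0000+(1−p*)·0.0000)/1.32=0.0000; Δ=(0.0000−0.0000)/(248.8896−145.3248)=0.0000; B=V−Δ·S=0.0000
Node (1,1) S=286.0800: V=(p*·1.0000+(1−p*)·0.0000)/1.32=0.5499; Δ=(1.0000−0.0000)/(426.2592−248.8896)=0.0056; B=V−Δ·S=-1.0630
Node (0,0) S=192.0000: V=(p*·0.5499+(1−p*)·0.0000)/1.32=0.3023; Δ=(0.5499−0.0000)/(286.0800−167.0400)=0.0046; B=V−Δ·S=-0.5845
Verification: the root portfolio costs Δ(0,0)·S0 + B(0,0) = 0.3023, matching V0.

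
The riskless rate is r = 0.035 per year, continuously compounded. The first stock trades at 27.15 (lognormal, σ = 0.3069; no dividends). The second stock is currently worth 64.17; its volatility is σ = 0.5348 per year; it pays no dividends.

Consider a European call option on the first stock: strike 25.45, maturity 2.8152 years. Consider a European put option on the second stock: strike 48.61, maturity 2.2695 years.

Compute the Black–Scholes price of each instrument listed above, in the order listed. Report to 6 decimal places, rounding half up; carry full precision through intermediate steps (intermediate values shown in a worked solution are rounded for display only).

[the first stock call K=25.45]
σ√T = 0.3069·√2.8152 = 0.514934
d₁ = (ln(S/K) + (r+σ²/2)T) / (σ√T) = (ln(27.15/25.45) + (0.035+0.3069²/2)·2.8152) / 0.514934 = (0.064661 + 0.231110) / 0.514934 = 0.574388
d₂ = d₁ − σ√T = 0.574388 − 0.514934 = 0.059454
e^{−rT} = 0.906167
N(d₁) = 0.717147,  N(d₂) = 0.523705
price = S·N(d₁) − K·e^{−rT}·N(d₂) = 19.470549 − 12.077648 = 7.392902
[the second stock put K=48.61]
σ√T = 0.5348·√2.2695 = 0.805669
d₁ = (ln(S/K) + (r+σ²/2)T) / (σ√T) = (ln(64.17/48.61) + (0.035+0.5348²/2)·2.2695) / 0.805669 = (0.277707 + 0.403984) / 0.805669 = 0.846117
d₂ = d₁ − σ√T = 0.846117 − 0.805669 = 0.040448
e^{−rT} = 0.923640
N(−d₁) = 0.198744,  N(−d₂) = 0.483868
price = K·e^{−rT}·N(−d₂) − S·N(−d₁) = 21.724774 − 12.753384 = 8.971390

price(the first stock call K=25.45) = 7.392902
price(the second stock put K=48.61) = 8.971390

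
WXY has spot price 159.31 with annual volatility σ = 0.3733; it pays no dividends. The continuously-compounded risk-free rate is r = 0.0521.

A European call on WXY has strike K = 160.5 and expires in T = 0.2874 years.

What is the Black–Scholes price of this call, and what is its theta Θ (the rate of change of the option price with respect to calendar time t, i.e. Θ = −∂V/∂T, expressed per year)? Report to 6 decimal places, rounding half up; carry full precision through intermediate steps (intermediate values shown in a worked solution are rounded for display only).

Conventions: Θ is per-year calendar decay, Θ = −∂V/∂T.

σ√T = 0.3733·√0.2874 = 0.200125
d₁ = (ln(S/K) + (r+σ²/2)T) / (σ√T) = (ln(159.31/160.5) + (0.0521+0.3733²/2)·0.2874) / 0.200125 = (-0.007442 + 0.034999) / 0.200125 = 0.137697
d₂ = d₁ − σ√T = 0.137697 − 0.200125 = -0.062428
e^{−rT} = 0.985138
N(d₁) = 0.554760,  N(d₂) = 0.475111
Call price V = S·N(d₁) − K·e^{−rT}·N(d₂) = 88.378819 − 75.122003 = 13.256816
φ(d₁) = (1/√(2π))·e^{−d₁²/2} = 0.395178
Θ = −S·φ(d₁)·σ/(2√T) − r·K·e^{−rT}·N(d₂) = −21.918988 − 3.913856 = -25.832845

price = 13.256816
Θ = -25.832845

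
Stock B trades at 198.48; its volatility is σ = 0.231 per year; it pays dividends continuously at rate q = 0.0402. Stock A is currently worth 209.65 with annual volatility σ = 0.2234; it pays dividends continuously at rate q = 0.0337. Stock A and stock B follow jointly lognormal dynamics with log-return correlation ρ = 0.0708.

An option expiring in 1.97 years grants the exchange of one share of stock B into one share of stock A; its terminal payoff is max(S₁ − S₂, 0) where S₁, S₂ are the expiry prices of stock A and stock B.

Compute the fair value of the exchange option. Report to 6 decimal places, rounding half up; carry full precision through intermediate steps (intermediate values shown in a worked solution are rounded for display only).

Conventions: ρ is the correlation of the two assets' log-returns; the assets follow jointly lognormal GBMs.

exchange price = 39.455328

σ_eff = √(σ₁² + σ₂² − 2ρσ₁σ₂) = √(0.2234² + 0.231² − 2·0.0708·0.2234·0.231) = 0.309776
d₁ = (ln(S₁/S₂) + (q₂ − q₁ + σ_eff²/2)T) / (σ_eff√T) = (ln(209.65/198.48) + (0.0402 − 0.0337 + 0.047981)·1.97) / 0.434791 = 0.372772
d₂ = d₁ − σ_eff√T = 0.372772 − 0.434791 = -0.062020
N(d₁) = 0.645341,  N(d₂) = 0.475274
V = S₁·e^{−q₁T}·N(d₁) − S₂·e^{−q₂T}·N(d₂) = 126.605222 − 87.149894 = 39.455328
Key observation: r never enters — measured in units of stock B, the claim is a call on S₁/S₂ struck at 1, so only the dividend yields and σ_eff matter.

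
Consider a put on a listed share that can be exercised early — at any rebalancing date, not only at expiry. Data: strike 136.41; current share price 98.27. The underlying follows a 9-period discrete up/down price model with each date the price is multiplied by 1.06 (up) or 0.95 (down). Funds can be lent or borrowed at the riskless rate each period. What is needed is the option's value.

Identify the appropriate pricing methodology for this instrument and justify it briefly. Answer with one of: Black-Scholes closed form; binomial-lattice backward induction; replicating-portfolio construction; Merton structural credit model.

framework: binomial-lattice backward induction

Key observation: the defining feature is the embedded early-exercise option across 9 discrete dates on the spot-98.27 tree; pricing the strike-136.41 put means working backward with an exercise test at every node.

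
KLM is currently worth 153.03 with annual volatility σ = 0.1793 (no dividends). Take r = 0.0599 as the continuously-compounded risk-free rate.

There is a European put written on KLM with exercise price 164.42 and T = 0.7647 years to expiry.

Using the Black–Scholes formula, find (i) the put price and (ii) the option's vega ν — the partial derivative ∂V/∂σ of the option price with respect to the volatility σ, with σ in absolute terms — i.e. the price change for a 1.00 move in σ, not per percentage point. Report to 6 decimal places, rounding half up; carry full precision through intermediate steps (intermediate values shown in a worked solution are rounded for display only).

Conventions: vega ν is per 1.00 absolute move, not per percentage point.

σ√T = 0.1793·√0.7647 = 0.156793
d₁ = (ln(S/K) + (r+σ²/2)T) / (σ√T) = (ln(153.03/164.42) + (0.0599+0.1793²/2)·0.7647) / 0.156793 = (-0.071790 + 0.058098) / 0.156793 = -0.087330
d₂ = d₁ − σ√T = -0.087330 − 0.156793 = -0.244122
e^{−rT} = 0.955228
N(−d₁) = 0.534795,  N(−d₂) = 0.596432
Put price V = K·e^{−rT}·N(−d₂) − S·N(−d₁) = 93.674731 − 81.839715 = 11.835016
φ(d₁) = (1/√(2π))·e^{−d₁²/2} = 0.397424
ν = S·φ(d₁)·√T = 53.183403

price = 11.835016
ν = 53.183403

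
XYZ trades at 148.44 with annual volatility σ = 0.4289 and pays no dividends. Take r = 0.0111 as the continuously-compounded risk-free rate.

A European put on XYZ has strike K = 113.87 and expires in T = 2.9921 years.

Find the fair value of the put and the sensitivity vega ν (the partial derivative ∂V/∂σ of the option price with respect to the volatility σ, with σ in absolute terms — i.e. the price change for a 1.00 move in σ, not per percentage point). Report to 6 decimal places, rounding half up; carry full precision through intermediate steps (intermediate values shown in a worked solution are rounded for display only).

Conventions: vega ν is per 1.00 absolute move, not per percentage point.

σ√T = 0.4289·√2.9921 = 0.741898
d₁ = (ln(S/K) + (r+σ²/2)T) / (σ√T) = (ln(148.44/113.87) + (0.0111+0.4289²/2)·2.9921) / 0.741898 = (0.265123 + 0.308419) / 0.741898 = 0.773074
d₂ = d₁ − σ√T = 0.773074 − 0.741898 = 0.031176
e^{−rT} = 0.967333
N(−d₁) = 0.219739,  N(−d₂) = 0.487565
Put price V = K·e^{−rT}·N(−d₂) − S·N(−d₁) = 53.705344 − 32.618102 = 21.087242
φ(d₁) = (1/√(2π))·e^{−d₁²/2} = 0.295892
ν = S·φ(d₁)·√T = 75.975306

price = 21.087242
ν = 75.975306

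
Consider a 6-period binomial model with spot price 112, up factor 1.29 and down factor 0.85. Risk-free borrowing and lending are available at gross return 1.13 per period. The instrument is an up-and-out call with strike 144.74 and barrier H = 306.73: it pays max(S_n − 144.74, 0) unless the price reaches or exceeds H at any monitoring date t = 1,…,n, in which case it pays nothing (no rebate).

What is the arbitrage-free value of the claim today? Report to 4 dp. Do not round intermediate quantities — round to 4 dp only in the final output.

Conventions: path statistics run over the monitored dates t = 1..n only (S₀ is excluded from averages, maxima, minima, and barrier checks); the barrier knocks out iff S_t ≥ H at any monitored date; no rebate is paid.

price = 11.9170

No-arbitrage gives p* = (R−d)/(u−d) = 0.6364: enumerate every path, weight its payoff by its p*-probability, and discount by R^6.
Enumerate all 2^6 = 64 price paths (U = up ×1.29, D = down ×0.85); each path with k up-moves has probability p*^k·(1−p*)^(6−k).
DDDDDD: M=95.2000, payoff=0.0000, prob=0.002312
UDDDDD: M=144.4800, payoff=0.0000, prob=0.004046
DUDDDD: M=122.8080, payoff=0.0000, prob=0.004046
UUDDDD: M=186.3792, payoff=0.0000, prob=0.007081
DDUDDD: M=104.3868, payoff=0.0000, prob=0.004046
UDUDDD: M=158.4223, payoff=0.0000, prob=0.007081
DUUDDD: M=158.4223, payoff=0.0000, prob=0.007081
UUUDDD: M=240.4292, payoff=2.9136, prob=0.012391
DDDUDD: M=95.2000, payoff=0.0000, prob=0.004046
UDDUDD: M=144.4800, payoff=0.0000, prob=0.007081
DUDUDD: M=134.6590, payoff=0.0000, prob=0.007081
UUDUDD: M=204.3648, payoff=2.9136, prob=0.012391
DDUUDD: M=134.6590, payoff=0.0000, prob=0.007081
UDUUDD: M=204.3648, payoff=2.9136, prob=0.012391
DUUUDD: M=204.3648, payoff=2.9136, prob=0.012391
UUUUDD: M=310.1536, payoff=0.0000, prob=0.021685
DDDDUD: M=95.2000, payoff=0.0000, prob=0.004046
UDDDUD: M=144.4800, payoff=0.0000, prob=0.007081
DUDDUD: M=122.8080, payoff=0.0000, prob=0.007081
UUDDUD: M=186.3792, payoff=2.9136, prob=0.012391
DDUDUD: M=114.4601, payoff=0.0000, prob=0.007081
UDUDUD: M=173.7101, payoff=2.9136, prob=0.012391
DUUDUD: M=173.7101, payoff=2.9136, prob=0.012391
UUUDUD: M=263.6306, payoff=79.3460, prob=0.021685
DDDUUD: M=114.4601, payoff=0.0000, prob=0.007081
UDDUUD: M=173.7101, payoff=2.9136, prob=0.012391
DUDUUD: M=173.7101, payoff=2.9136, prob=0.012391
UUDUUD: M=263.6306, payoff=79.3460, prob=0.021685
DDUUUD: M=173.7101, payoff=2.9136, prob=0.012391
UDUUUD: M=263.6306, payoff=79.3460, prob=0.021685
DUUUUD: M=263.6306, payoff=79.3460, prob=0.021685
UUUUUD: M=400.0982, payoff=0.0000, prob=0.037948
DDDDDU: M=95.2000, payoff=0.0000, prob=0.004046
UDDDDU: M=144.4800, payoff=0.0000, prob=0.007081
DUDDDU: M=122.8080, payoff=0.0000, prob=0.007081
UUDDDU: M=186.3792, payoff=2.9136, prob=0.012391
DDUDDU: M=104.3868, payoff=0.0000, prob=0.007081
UDUDDU: M=158.4223, payoff=2.9136, prob=0.012391
DUUDDU: M=158.4223, payoff=2.9136, prob=0.012391
UUUDDU: M=240.4292, payoff=79.3460, prob=0.021685
DDDUDU: M=97.2911, payoff=0.0000, prob=0.007081
UDDUDU: M=147.6536, payoff=2.9136, prob=0.012391
DUDUDU: M=147.6536, payoff=2.9136, prob=0.012391
UUDUDU: M=224.0860, payoff=79.3460, prob=0.021685
DDUUDU: M=147.6536, payoff=2.9136, prob=0.012391
UDUUDU: M=224.0860, payoff=79.3460, prob=0.021685
DUUUDU: M=224.0860, payoff=79.3460, prob=0.021685
UUUUDU: M=340.0835, payoff=0.0000, prob=0.037948
DDDDUU: M=97.2911, payoff=0.0000, prob=0.007081
UDDDUU: M=147.6536, payoff=2.9136, prob=0.012391
DUDDUU: M=147.6536, payoff=2.9136, prob=0.012391
UUDDUU: M=224.0860, payoff=79.3460, prob=0.021685
DDUDUU: M=147.6536, payoff=2.9136, prob=0.012391
UDUDUU: M=224.0860, payoff=79.3460, prob=0.021685
DUUDUU: M=224.0860, payoff=79.3460, prob=0.021685
UUUDUU: M=340.0835, payoff=0.0000, prob=0.037948
DDDUUU: M=147.6536, payoff=2.9136, prob=0.012391
UDDUUU: M=224.0860, payoff=79.3460, prob=0.021685
DUDUUU: M=224.0860, payoff=79.3460, prob=0.021685
UUDUUU: M=340.0835, payoff=0.0000, prob=0.037948
DDUUUU: M=224.0860, payoff=79.3460, prob=0.021685
UDUUUU: M=340.0835, payoff=0.0000, prob=0.037948
DUUUUU: M=340.0835, payoff=0.0000, prob=0.037948
UUUUUU: M=516.1267, payoff=0.0000, prob=0.066410
Price = Σ prob·payoff / R^6 = 24.810521 / 2.081952 = 11.9170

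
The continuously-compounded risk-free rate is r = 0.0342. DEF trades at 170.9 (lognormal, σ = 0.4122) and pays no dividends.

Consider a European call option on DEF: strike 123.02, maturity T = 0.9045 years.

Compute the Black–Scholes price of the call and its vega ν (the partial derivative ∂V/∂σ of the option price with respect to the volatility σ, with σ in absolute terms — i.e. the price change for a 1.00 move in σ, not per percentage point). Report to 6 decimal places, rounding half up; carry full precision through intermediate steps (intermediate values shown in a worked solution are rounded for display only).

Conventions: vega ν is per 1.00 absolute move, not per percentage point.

price = 57.006656
ν = 34.884589

σ√T = 0.4122·√0.9045 = 0.392024
d₁ = (ln(S/K) + (r+σ²/2)T) / (σ√T) = (ln(170.9/123.02) + (0.0342+0.4122²/2)·0.9045) / 0.392024 = (0.328732 + 0.107775) / 0.392024 = 1.113471
d₂ = d₁ − σ√T = 1.113471 − 0.392024 = 0.721447
e^{−rT} = 0.969540
N(d₁) = 0.867247,  N(d₂) = 0.764683
Call price V = S·N(d₁) − K·e^{−rT}·N(d₂) = 148.212481 − 91.205825 = 57.006656
φ(d₁) = (1/√(2π))·e^{−d₁²/2} = 0.214628
ν = S·φ(d₁)·√T = 34.884589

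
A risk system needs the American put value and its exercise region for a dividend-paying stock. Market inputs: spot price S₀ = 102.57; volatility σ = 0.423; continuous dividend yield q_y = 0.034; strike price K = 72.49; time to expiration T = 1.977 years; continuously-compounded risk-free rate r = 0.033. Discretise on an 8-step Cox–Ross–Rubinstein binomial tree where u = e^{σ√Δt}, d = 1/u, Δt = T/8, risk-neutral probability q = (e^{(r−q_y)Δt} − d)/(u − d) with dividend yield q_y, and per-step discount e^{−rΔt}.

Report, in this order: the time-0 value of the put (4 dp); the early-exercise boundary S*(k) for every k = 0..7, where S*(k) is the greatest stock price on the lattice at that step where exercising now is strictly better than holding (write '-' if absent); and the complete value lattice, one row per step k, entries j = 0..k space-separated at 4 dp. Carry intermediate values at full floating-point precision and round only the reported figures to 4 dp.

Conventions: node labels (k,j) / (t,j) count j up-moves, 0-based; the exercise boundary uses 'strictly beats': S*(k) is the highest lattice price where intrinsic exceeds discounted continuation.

price = 8.3272
boundary = - - - - - 35.8428 44.2309 54.5820
tree:
8.3272
11.8481 4.1246
16.4725 6.3450 1.4538
22.2789 9.5921 2.4446 0.2548
29.1490 14.1892 4.0815 0.4646 0.0000
36.6472 20.4081 6.7568 0.8471 0.0000 0.0000
43.4445 28.2591 11.0707 1.5445 0.0000 0.0000 0.0000
48.9528 36.6472 17.9080 2.8161 0.0000 0.0000 0.0000 0.0000
53.4164 43.4445 28.2591 5.1345 0.0000 0.0000 0.0000 0.0000 0.0000

Δt=0.24713, u=1.23402, d=0.81036, q=0.44704, disc=e^(-rΔt)=0.99188
k=8 terminal: V=max(K-S,0) → 53.4164 43.4445 28.2591 5.1345 0.0000 0.0000 0.0000 0.0000 0.0000
k=7: j=0 S=23.5372 intr=48.9528 cont=48.5610 V=48.9528[EX]; j=1 S=35.8428 intr=36.6472 cont=36.3583 V=36.6472[EX]; j=2 S=54.5820 intr=17.9080 cont=17.7759 V=17.9080[EX]; j=3 S=83.1183 intr=0.0000 cont=2.8161 V=2.8161[hold]; j=4 S=126.5738 intr=0.0000 cont=0.0000 V=0.0000[hold]; j=5 S=192.7486 intr=0.0000 cont=0.0000 V=0.0000[hold]; j=6 S=293.5204 intr=0.0000 cont=0.0000 V=0.0000[hold]; j=7 S=446.9774 intr=0.0000 cont=0.0000 V=0.0000[hold]  S*(7)=54.5820
k=6: j=0 S=29.0455 intr=43.4445 cont=43.0988 V=43.4445[EX]; j=1 S=44.2309 intr=28.2591 cont=28.0404 V=28.2591[EX]; j=2 S=67.3555 intr=5.1345 cont=11.0707 V=11.0707[hold]; j=3 S=102.5700 intr=0.0000 cont=1.5445 V=1.5445[hold]; j=4 S=156.1952 intr=0.0000 cont=0.0000 V=0.0000[hold]; j=5 S=237.8564 intr=0.0000 cont=0.0000 V=0.0000[hold]; j=6 S=362.2113 intr=0.0000 cont=0.0000 V=0.0000[hold]  S*(6)=44.2309
k=5: j=0 S=35.8428 intr=36.6472 cont=36.3583 V=36.6472[EX]; j=1 S=54.5820 intr=17.9080 cont=20.4081 V=20.4081[hold]; j=2 S=83.1183 intr=0.0000 cont=6.7568 V=6.7568[hold]; j=3 S=126.5738 intr=0.0000 cont=0.8471 V=0.8471[hold]; j=4 S=192.7486 intr=0.0000 cont=0.0000 V=0.0000[hold]; j=5 S=293.5204 intr=0.0000 cont=0.0000 V=0.0000[hold]  S*(5)=35.8428
k=4: j=0 S=44.2309 intr=28.2591 cont=29.1490 V=29.1490[hold]; j=1 S=67.3555 intr=5.1345 cont=14.1892 V=14.1892[hold]; j=2 S=102.5700 intr=0.0000 cont=4.0815 V=4.0815[hold]; j=3 S=156.1952 intr=0.0000 cont=0.4646 V=0.4646[hold]; j=4 S=237.8564 intr=0.0000 cont=0.0000 V=0.0000[hold]  S*(4)=-
k=3: j=0 S=54.5820 intr=17.9080 cont=22.2789 V=22.2789[hold]; j=1 S=83.1183 intr=0.0000 cont=9.5921 V=9.5921[hold]; j=2 S=126.5738 intr=0.0000 cont=2.4446 V=2.4446[hold]; j=3 S=192.7486 intr=0.0000 cont=0.2548 V=0.2548[hold]  S*(3)=-
k=2: j=0 S=67.3555 intr=5.1345 cont=16.4725 V=16.4725[hold]; j=1 S=102.5700 intr=0.0000 cont=6.3450 V=6.3450[hold]; j=2 S=156.1952 intr=0.0000 cont=1.4538 V=1.4538[hold]  S*(2)=-
k=1: j=0 S=83.1183 intr=0.0000 cont=11.8481 V=11.8481[hold]; j=1 S=126.5738 intr=0.0000 cont=4.1246 V=4.1246[hold]  S*(1)=-
k=0: j=0 S=102.5700 intr=0.0000 cont=8.3272 V=8.3272[hold]  S*(0)=-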